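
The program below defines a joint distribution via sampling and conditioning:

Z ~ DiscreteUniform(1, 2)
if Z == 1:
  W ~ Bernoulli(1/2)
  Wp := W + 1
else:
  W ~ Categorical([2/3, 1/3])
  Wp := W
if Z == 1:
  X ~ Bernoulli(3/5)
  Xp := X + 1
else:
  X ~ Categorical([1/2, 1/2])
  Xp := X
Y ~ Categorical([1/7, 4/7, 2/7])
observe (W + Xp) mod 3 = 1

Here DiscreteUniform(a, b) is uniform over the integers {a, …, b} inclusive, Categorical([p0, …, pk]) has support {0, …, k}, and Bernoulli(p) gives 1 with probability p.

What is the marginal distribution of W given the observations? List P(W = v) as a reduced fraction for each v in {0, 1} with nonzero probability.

Enumerate traces; 9 have nonzero weight after conditioning:
  (Z=1, W=0, X=0, Y=0) weight 1/70
  (Z=1, W=0, X=0, Y=1) weight 2/35
  (Z=1, W=0, X=0, Y=2) weight 1/35
  (Z=2, W=0, X=1, Y=0) weight 1/42
  (Z=2, W=0, X=1, Y=1) weight 2/21
  (Z=2, W=0, X=1, Y=2) weight 1/21
  (Z=2, W=1, X=0, Y=0) weight 1/84
  (Z=2, W=1, X=0, Y=1) weight 1/21
  … 1 more
Group by W:
  weight(W=0) = 4/15
  weight(W=1) = 1/12
Total weight = 4/15 + 1/12 = 7/20
P(W=0 | obs) = 4/15 / 7/20 = 16/21
P(W=1 | obs) = 1/12 / 7/20 = 5/21

P(W=0) = 16/21, P(W=1) = 5/21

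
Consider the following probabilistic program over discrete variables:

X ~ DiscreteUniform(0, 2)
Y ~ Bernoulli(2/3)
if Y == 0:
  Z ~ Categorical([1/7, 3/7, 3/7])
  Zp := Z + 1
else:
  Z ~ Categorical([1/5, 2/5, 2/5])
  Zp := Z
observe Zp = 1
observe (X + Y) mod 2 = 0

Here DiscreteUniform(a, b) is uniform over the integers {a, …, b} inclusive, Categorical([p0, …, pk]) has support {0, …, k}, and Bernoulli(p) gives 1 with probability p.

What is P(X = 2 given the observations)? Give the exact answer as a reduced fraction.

P(X = 2 | obs) = 5/38

Enumerate traces; 3 have nonzero weight after conditioning:
  (X=0, Y=0, Z=0) weight 1/63
  (X=1, Y=1, Z=1) weight 4/45
  (X=2, Y=0, Z=0) weight 1/63
Group by X:
  weight(X=0) = 1/63
  weight(X=1) = 4/45
  weight(X=2) = 1/63
Total weight = 1/63 + 4/45 + 1/63 = 38/315
P(X=0 | obs) = 1/63 / 38/315 = 5/38
P(X=1 | obs) = 4/45 / 38/315 = 14/19
P(X=2 | obs) = 1/63 / 38/315 = 5/38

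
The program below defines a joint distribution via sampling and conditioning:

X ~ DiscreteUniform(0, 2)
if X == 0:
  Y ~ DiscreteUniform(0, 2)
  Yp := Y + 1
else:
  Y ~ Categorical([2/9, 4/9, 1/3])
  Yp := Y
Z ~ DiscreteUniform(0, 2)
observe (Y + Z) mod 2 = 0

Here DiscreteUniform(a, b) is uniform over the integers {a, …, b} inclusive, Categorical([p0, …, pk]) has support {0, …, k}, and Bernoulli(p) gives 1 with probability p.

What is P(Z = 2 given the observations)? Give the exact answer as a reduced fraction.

Enumerate traces; 15 have nonzero weight after conditioning:
  (X=0, Y=0, Z=0) weight 1/27
  (X=0, Y=0, Z=2) weight 1/27
  (X=0, Y=1, Z=1) weight 1/27
  (X=0, Y=2, Z=0) weight 1/27
  (X=0, Y=2, Z=2) weight 1/27
  (X=1, Y=0, Z=0) weight 2/81
  (X=1, Y=0, Z=2) weight 2/81
  (X=1, Y=1, Z=1) weight 4/81
  … 7 more
Group by Z:
  weight(Z=0) = 16/81
  weight(Z=1) = 11/81
  weight(Z=2) = 16/81
Total weight = 16/81 + 11/81 + 16/81 = 43/81
P(Z=0 | obs) = 16/81 / 43/81 = 16/43
P(Z=1 | obs) = 11/81 / 43/81 = 11/43
P(Z=2 | obs) = 16/81 / 43/81 = 16/43

P(Z = 2 | obs) = 16/43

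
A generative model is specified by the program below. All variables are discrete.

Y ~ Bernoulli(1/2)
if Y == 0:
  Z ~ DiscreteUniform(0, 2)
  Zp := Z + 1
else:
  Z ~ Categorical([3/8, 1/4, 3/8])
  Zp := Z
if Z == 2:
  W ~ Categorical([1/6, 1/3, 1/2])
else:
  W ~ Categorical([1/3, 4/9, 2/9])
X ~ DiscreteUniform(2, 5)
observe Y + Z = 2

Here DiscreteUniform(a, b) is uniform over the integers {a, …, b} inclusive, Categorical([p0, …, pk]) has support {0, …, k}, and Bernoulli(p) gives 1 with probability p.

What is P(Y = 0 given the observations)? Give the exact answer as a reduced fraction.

P(Y = 0 | obs) = 4/7

Enumerate traces; 24 have nonzero weight after conditioning:
  (Y=0, Z=2, W=0, X=2) weight 1/144
  (Y=0, Z=2, W=0, X=3) weight 1/144
  (Y=0, Z=2, W=0, X=4) weight 1/144
  (Y=0, Z=2, W=0, X=5) weight 1/144
  (Y=0, Z=2, W=1, X=2) weight 1/72
  (Y=0, Z=2, W=1, X=3) weight 1/72
  (Y=0, Z=2, W=1, X=4) weight 1/72
  (Y=0, Z=2, W=1, X=5) weight 1/72
  (Y=1, Z=1, W=0, X=2) weight 1/96
  … 15 more
Group by Y:
  weight(Y=0) = 1/6
  weight(Y=1) = 1/8
Total weight = 1/6 + 1/8 = 7/24
P(Y=0 | obs) = 1/6 / 7/24 = 4/7
P(Y=1 | obs) = 1/8 / 7/24 = 3/7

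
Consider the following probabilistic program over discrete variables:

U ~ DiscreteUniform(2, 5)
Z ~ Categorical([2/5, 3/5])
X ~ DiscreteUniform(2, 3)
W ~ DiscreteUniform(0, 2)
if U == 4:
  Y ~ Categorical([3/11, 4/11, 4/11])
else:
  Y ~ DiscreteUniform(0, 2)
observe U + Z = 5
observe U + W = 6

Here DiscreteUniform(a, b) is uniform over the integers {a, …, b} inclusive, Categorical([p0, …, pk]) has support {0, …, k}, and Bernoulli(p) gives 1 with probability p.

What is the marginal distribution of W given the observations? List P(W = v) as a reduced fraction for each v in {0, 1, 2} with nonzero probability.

P(W=1) = 2/5, P(W=2) = 3/5

Enumerate traces; 12 have nonzero weight after conditioning:
  (U=4, Z=1, X=2, W=2, Y=0) weight 3/440
  (U=4, Z=1, X=2, W=2, Y=1) weight 1/110
  (U=4, Z=1, X=2, W=2, Y=2) weight 1/110
  (U=4, Z=1, X=3, W=2, Y=0) weight 3/440
  (U=4, Z=1, X=3, W=2, Y=1) weight 1/110
  (U=4, Z=1, X=3, W=2, Y=2) weight 1/110
  (U=5, Z=0, X=2, W=1, Y=0) weight 1/180
  (U=5, Z=0, X=2, W=1, Y=1) weight 1/180
  … 4 more
Group by W:
  weight(W=1) = 1/30
  weight(W=2) = 1/20
Total weight = 1/30 + 1/20 = 1/12
P(W=1 | obs) = 1/30 / 1/12 = 2/5
P(W=2 | obs) = 1/20 / 1/12 = 3/5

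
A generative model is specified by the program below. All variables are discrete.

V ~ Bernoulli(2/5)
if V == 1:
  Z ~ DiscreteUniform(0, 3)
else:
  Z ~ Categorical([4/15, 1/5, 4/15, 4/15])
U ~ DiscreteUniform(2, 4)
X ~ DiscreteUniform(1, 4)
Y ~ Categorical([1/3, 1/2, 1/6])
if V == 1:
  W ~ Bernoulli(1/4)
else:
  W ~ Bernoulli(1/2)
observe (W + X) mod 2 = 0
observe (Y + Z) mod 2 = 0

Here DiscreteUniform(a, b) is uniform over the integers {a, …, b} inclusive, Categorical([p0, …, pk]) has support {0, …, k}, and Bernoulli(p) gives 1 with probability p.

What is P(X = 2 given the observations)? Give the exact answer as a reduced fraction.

P(X = 2 | obs) = 3/10

Enumerate traces; 144 have nonzero weight after conditioning:
  (V=0, Z=0, U=2, X=1, Y=0, W=1) weight 1/450
  (V=0, Z=0, U=2, X=1, Y=2, W=1) weight 1/900
  (V=0, Z=0, U=2, X=2, Y=0, W=0) weight 1/450
  (V=0, Z=0, U=2, X=2, Y=2, W=0) weight 1/900
  (V=0, Z=0, U=2, X=3, Y=0, W=1) weight 1/450
  (V=0, Z=0, U=2, X=3, Y=2, W=1) weight 1/900
  (V=0, Z=0, U=2, X=4, Y=0, W=0) weight 1/450
  (V=0, Z=0, U=2, X=4, Y=2, W=0) weight 1/900
  … 136 more
Group by X:
  weight(X=1) = 1/20
  weight(X=2) = 3/40
  weight(X=3) = 1/20
  weight(X=4) = 3/40
Total weight = 1/20 + 3/40 + 1/20 + 3/40 = 1/4
P(X=1 | obs) = 1/20 / 1/4 = 1/5
P(X=2 | obs) = 3/40 / 1/4 = 3/10
P(X=3 | obs) = 1/20 / 1/4 = 1/5
P(X=4 | obs) = 3/40 / 1/4 = 3/10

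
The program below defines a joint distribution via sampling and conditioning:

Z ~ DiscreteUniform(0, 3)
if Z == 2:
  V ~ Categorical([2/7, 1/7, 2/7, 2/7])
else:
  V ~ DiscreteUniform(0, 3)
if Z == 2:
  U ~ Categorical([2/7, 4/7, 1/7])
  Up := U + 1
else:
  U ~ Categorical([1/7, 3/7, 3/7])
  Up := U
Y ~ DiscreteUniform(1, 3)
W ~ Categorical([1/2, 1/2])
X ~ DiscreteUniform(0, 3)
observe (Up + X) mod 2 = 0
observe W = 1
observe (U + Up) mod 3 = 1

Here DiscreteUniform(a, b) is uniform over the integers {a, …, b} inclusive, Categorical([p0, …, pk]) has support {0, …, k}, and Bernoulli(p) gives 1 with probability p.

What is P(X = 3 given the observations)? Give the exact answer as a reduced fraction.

P(X = 3 | obs) = 1/11

Enumerate traces; 96 have nonzero weight after conditioning:
  (Z=0, V=0, U=2, Y=1, W=1, X=0) weight 1/896
  (Z=0, V=0, U=2, Y=1, W=1, X=2) weight 1/896
  (Z=0, V=0, U=2, Y=2, W=1, X=0) weight 1/896
  (Z=0, V=0, U=2, Y=2, W=1, X=2) weight 1/896
  (Z=0, V=0, U=2, Y=3, W=1, X=0) weight 1/896
  (Z=0, V=0, U=2, Y=3, W=1, X=2) weight 1/896
  (Z=0, V=1, U=2, Y=1, W=1, X=0) weight 1/896
  (Z=0, V=1, U=2, Y=1, W=1, X=2) weight 1/896
  (Z=2, V=0, U=0, Y=1, W=1, X=1) weight 1/1176
  (Z=2, V=0, U=0, Y=1, W=1, X=3) weight 1/1176
  … 86 more
Group by X:
  weight(X=0) = 9/224
  weight(X=1) = 1/112
  weight(X=2) = 9/224
  weight(X=3) = 1/112
Total weight = 9/224 + 1/112 + 9/224 + 1/112 = 11/112
P(X=0 | obs) = 9/224 / 11/112 = 9/22
P(X=1 | obs) = 1/112 / 11/112 = 1/11
P(X=2 | obs) = 9/224 / 11/112 = 9/22
P(X=3 | obs) = 1/112 / 11/112 = 1/11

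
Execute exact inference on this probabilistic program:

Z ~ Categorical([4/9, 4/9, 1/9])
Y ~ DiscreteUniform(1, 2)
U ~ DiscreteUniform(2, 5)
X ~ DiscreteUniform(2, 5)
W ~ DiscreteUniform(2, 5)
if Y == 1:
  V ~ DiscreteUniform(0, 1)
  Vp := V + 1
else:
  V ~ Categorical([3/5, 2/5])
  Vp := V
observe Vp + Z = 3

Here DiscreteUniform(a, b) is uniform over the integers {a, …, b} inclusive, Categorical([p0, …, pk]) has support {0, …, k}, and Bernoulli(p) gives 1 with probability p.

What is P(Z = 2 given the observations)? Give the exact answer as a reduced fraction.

P(Z = 2 | obs) = 9/29

Enumerate traces; 192 have nonzero weight after conditioning:
  (Z=1, Y=1, U=2, X=2, W=2, V=1) weight 1/576
  (Z=1, Y=1, U=2, X=2, W=3, V=1) weight 1/576
  (Z=1, Y=1, U=2, X=2, W=4, V=1) weight 1/576
  (Z=1, Y=1, U=2, X=2, W=5, V=1) weight 1/576
  (Z=1, Y=1, U=2, X=3, W=2, V=1) weight 1/576
  (Z=1, Y=1, U=2, X=3, W=3, V=1) weight 1/576
  (Z=1, Y=1, U=2, X=3, W=4, V=1) weight 1/576
  (Z=1, Y=1, U=2, X=3, W=5, V=1) weight 1/576
  (Z=2, Y=1, U=2, X=2, W=2, V=0) weight 1/2304
  … 183 more
Group by Z:
  weight(Z=1) = 1/9
  weight(Z=2) = 1/20
Total weight = 1/9 + 1/20 = 29/180
P(Z=1 | obs) = 1/9 / 29/180 = 20/29
P(Z=2 | obs) = 1/20 / 29/180 = 9/29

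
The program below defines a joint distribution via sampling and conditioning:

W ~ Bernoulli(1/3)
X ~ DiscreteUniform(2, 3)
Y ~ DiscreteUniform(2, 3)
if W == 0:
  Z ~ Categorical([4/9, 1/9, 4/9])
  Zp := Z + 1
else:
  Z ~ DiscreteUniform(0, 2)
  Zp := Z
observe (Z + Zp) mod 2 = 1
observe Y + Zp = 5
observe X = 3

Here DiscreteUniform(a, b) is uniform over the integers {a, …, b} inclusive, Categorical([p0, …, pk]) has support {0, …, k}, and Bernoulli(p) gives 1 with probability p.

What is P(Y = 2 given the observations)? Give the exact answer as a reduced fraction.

Enumerate traces; 2 have nonzero weight after conditioning:
  (W=0, X=3, Y=2, Z=2) weight 2/27
  (W=0, X=3, Y=3, Z=1) weight 1/54
Group by Y:
  weight(Y=2) = 2/27
  weight(Y=3) = 1/54
Total weight = 2/27 + 1/54 = 5/54
P(Y=2 | obs) = 2/27 / 5/54 = 4/5
P(Y=3 | obs) = 1/54 / 5/54 = 1/5

P(Y = 2 | obs) = 4/5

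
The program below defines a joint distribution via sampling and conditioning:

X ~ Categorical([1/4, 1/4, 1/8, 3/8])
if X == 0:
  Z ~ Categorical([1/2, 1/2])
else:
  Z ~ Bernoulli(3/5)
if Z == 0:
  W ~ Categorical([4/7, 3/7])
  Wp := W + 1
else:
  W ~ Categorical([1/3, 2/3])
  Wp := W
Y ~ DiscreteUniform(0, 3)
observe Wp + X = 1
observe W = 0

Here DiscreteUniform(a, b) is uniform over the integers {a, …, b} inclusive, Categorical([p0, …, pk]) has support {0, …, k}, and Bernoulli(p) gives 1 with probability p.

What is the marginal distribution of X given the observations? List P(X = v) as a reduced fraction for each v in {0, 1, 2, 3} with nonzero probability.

Enumerate traces; 8 have nonzero weight after conditioning:
  (X=0, Z=0, W=0, Y=0) weight 1/56
  (X=0, Z=0, W=0, Y=1) weight 1/56
  (X=0, Z=0, W=0, Y=2) weight 1/56
  (X=0, Z=0, W=0, Y=3) weight 1/56
  (X=1, Z=1, W=0, Y=0) weight 1/80
  (X=1, Z=1, W=0, Y=1) weight 1/80
  (X=1, Z=1, W=0, Y=2) weight 1/80
  (X=1, Z=1, W=0, Y=3) weight 1/80
Group by X:
  weight(X=0) = 1/14
  weight(X=1) = 1/20
Total weight = 1/14 + 1/20 = 17/140
P(X=0 | obs) = 1/14 / 17/140 = 10/17
P(X=1 | obs) = 1/20 / 17/140 = 7/17

P(X=0) = 10/17, P(X=1) = 7/17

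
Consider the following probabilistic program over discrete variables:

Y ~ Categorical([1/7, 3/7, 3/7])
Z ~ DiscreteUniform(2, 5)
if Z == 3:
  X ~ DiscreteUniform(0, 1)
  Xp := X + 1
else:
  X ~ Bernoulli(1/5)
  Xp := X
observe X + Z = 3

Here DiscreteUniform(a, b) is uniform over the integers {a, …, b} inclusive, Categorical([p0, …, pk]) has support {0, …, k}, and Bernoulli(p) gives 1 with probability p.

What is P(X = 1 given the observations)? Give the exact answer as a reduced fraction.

P(X = 1 | obs) = 2/7

Enumerate traces; 6 have nonzero weight after conditioning:
  (Y=0, Z=2, X=1) weight 1/140
  (Y=0, Z=3, X=0) weight 1/56
  (Y=1, Z=2, X=1) weight 3/140
  (Y=1, Z=3, X=0) weight 3/56
  (Y=2, Z=2, X=1) weight 3/140
  (Y=2, Z=3, X=0) weight 3/56
Group by X:
  weight(X=0) = 1/8
  weight(X=1) = 1/20
Total weight = 1/8 + 1/20 = 7/40
P(X=0 | obs) = 1/8 / 7/40 = 5/7
P(X=1 | obs) = 1/20 / 7/40 = 2/7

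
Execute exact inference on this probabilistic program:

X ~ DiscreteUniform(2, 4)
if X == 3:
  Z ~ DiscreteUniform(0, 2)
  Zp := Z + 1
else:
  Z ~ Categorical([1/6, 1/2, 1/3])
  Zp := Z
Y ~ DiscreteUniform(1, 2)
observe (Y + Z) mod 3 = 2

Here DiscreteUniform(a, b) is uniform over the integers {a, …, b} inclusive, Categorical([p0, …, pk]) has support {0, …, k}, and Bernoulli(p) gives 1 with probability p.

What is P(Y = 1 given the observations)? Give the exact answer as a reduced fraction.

Enumerate traces; 6 have nonzero weight after conditioning:
  (X=2, Z=0, Y=2) weight 1/36
  (X=2, Z=1, Y=1) weight 1/12
  (X=3, Z=0, Y=2) weight 1/18
  (X=3, Z=1, Y=1) weight 1/18
  (X=4, Z=0, Y=2) weight 1/36
  (X=4, Z=1, Y=1) weight 1/12
Group by Y:
  weight(Y=1) = 2/9
  weight(Y=2) = 1/9
Total weight = 2/9 + 1/9 = 1/3
P(Y=1 | obs) = 2/9 / 1/3 = 2/3
P(Y=2 | obs) = 1/9 / 1/3 = 1/3

P(Y = 1 | obs) = 2/3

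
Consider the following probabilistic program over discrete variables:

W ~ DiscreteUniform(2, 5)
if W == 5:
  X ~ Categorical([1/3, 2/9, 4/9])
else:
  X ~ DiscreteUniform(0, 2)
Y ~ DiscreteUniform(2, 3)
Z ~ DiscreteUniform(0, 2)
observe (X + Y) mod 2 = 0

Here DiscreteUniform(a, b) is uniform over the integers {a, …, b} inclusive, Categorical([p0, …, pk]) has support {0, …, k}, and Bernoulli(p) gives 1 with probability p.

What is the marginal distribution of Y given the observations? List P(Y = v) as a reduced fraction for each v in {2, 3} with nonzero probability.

P(Y=2) = 25/36, P(Y=3) = 11/36

Enumerate traces; 36 have nonzero weight after conditioning:
  (W=2, X=0, Y=2, Z=0) weight 1/72
  (W=2, X=0, Y=2, Z=1) weight 1/72
  (W=2, X=0, Y=2, Z=2) weight 1/72
  (W=2, X=1, Y=3, Z=0) weight 1/72
  (W=2, X=1, Y=3, Z=1) weight 1/72
  (W=2, X=1, Y=3, Z=2) weight 1/72
  (W=2, X=2, Y=2, Z=0) weight 1/72
  (W=2, X=2, Y=2, Z=1) weight 1/72
  … 28 more
Group by Y:
  weight(Y=2) = 25/72
  weight(Y=3) = 11/72
Total weight = 25/72 + 11/72 = 1/2
P(Y=2 | obs) = 25/72 / 1/2 = 25/36
P(Y=3 | obs) = 11/72 / 1/2 = 11/36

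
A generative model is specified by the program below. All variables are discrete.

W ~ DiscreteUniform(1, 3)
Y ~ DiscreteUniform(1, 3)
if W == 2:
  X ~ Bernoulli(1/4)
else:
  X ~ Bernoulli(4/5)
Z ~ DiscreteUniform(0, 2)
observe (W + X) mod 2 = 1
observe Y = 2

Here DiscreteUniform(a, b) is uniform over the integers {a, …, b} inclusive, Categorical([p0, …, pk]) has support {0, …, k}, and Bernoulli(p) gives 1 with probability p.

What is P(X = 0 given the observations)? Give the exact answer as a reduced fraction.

P(X = 0 | obs) = 8/13

Enumerate traces; 9 have nonzero weight after conditioning:
  (W=1, Y=2, X=0, Z=0) weight 1/135
  (W=1, Y=2, X=0, Z=1) weight 1/135
  (W=1, Y=2, X=0, Z=2) weight 1/135
  (W=2, Y=2, X=1, Z=0) weight 1/108
  (W=2, Y=2, X=1, Z=1) weight 1/108
  (W=2, Y=2, X=1, Z=2) weight 1/108
  (W=3, Y=2, X=0, Z=0) weight 1/135
  (W=3, Y=2, X=0, Z=1) weight 1/135
  … 1 more
Group by X:
  weight(X=0) = 2/45
  weight(X=1) = 1/36
Total weight = 2/45 + 1/36 = 13/180
P(X=0 | obs) = 2/45 / 13/180 = 8/13
P(X=1 | obs) = 1/36 / 13/180 = 5/13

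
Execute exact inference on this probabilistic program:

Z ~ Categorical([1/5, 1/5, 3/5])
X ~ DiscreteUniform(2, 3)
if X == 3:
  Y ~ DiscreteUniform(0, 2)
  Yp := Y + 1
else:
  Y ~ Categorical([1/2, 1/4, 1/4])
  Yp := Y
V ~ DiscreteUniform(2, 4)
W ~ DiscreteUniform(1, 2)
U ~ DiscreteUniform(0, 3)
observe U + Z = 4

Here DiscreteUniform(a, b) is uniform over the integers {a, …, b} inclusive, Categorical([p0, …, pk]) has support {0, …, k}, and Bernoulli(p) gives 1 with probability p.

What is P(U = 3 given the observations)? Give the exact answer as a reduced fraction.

P(U = 3 | obs) = 1/4

Enumerate traces; 72 have nonzero weight after conditioning:
  (Z=1, X=2, Y=0, V=2, W=1, U=3) weight 1/480
  (Z=1, X=2, Y=0, V=2, W=2, U=3) weight 1/480
  (Z=1, X=2, Y=0, V=3, W=1, U=3) weight 1/480
  (Z=1, X=2, Y=0, V=3, W=2, U=3) weight 1/480
  (Z=1, X=2, Y=0, V=4, W=1, U=3) weight 1/480
  (Z=1, X=2, Y=0, V=4, W=2, U=3) weight 1/480
  (Z=1, X=2, Y=1, V=2, W=1, U=3) weight 1/960
  (Z=1, X=2, Y=1, V=2, W=2, U=3) weight 1/960
  (Z=2, X=2, Y=0, V=2, W=1, U=2) weight 1/160
  … 63 more
Group by U:
  weight(U=2) = 3/20
  weight(U=3) = 1/20
Total weight = 3/20 + 1/20 = 1/5
P(U=2 | obs) = 3/20 / 1/5 = 3/4
P(U=3 | obs) = 1/20 / 1/5 = 1/4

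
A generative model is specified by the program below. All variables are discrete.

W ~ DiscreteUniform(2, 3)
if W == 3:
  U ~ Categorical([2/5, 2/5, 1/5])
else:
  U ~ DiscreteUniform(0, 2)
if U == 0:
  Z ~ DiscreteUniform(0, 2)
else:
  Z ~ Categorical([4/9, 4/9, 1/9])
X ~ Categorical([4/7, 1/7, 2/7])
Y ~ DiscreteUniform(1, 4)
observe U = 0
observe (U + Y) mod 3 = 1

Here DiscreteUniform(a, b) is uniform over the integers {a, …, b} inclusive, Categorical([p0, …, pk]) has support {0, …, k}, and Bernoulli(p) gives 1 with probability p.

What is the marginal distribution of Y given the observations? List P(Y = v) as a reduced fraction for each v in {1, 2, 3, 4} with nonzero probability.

Enumerate traces; 36 have nonzero weight after conditioning:
  (W=2, U=0, Z=0, X=0, Y=1) weight 1/126
  (W=2, U=0, Z=0, X=0, Y=4) weight 1/126
  (W=2, U=0, Z=0, X=1, Y=1) weight 1/504
  (W=2, U=0, Z=0, X=1, Y=4) weight 1/504
  (W=2, U=0, Z=0, X=2, Y=1) weight 1/252
  (W=2, U=0, Z=0, X=2, Y=4) weight 1/252
  (W=2, U=0, Z=1, X=0, Y=1) weight 1/126
  (W=2, U=0, Z=1, X=0, Y=4) weight 1/126
  … 28 more
Group by Y:
  weight(Y=1) = 11/120
  weight(Y=4) = 11/120
Total weight = 11/120 + 11/120 = 11/60
P(Y=1 | obs) = 11/120 / 11/60 = 1/2
P(Y=4 | obs) = 11/120 / 11/60 = 1/2

P(Y=1) = 1/2, P(Y=4) = 1/2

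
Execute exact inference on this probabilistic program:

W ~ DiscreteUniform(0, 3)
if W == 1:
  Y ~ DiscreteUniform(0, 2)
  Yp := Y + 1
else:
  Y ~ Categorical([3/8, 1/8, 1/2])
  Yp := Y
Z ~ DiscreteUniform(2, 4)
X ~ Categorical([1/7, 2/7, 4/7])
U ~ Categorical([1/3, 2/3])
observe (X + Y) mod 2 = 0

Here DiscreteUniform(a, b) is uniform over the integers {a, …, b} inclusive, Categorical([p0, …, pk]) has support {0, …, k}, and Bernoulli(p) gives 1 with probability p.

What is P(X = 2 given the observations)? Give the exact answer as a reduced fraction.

P(X = 2 | obs) = 316/429

Enumerate traces; 120 have nonzero weight after conditioning:
  (W=0, Y=0, Z=2, X=0, U=0) weight 1/672
  (W=0, Y=0, Z=2, X=0, U=1) weight 1/336
  (W=0, Y=0, Z=2, X=2, U=0) weight 1/168
  (W=0, Y=0, Z=2, X=2, U=1) weight 1/84
  (W=0, Y=0, Z=3, X=0, U=0) weight 1/672
  (W=0, Y=0, Z=3, X=0, U=1) weight 1/336
  (W=0, Y=0, Z=3, X=2, U=0) weight 1/168
  (W=0, Y=0, Z=3, X=2, U=1) weight 1/84
  (W=0, Y=1, Z=2, X=1, U=0) weight 1/1008
  … 111 more
Group by X:
  weight(X=0) = 79/672
  weight(X=1) = 17/336
  weight(X=2) = 79/168
Total weight = 79/672 + 17/336 + 79/168 = 143/224
P(X=0 | obs) = 79/672 / 143/224 = 79/429
P(X=1 | obs) = 17/336 / 143/224 = 34/429
P(X=2 | obs) = 79/168 / 143/224 = 316/429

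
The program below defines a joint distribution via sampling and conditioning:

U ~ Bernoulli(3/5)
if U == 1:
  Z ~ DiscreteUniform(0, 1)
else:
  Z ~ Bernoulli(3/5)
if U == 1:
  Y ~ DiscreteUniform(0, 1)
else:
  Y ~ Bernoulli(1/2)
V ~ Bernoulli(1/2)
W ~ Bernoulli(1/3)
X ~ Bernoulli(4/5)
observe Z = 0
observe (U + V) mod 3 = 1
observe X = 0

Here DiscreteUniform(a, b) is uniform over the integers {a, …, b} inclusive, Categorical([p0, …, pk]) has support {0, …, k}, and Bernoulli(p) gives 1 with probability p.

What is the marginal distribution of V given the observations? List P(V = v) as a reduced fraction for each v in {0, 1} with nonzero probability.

Enumerate traces; 8 have nonzero weight after conditioning:
  (U=0, Z=0, Y=0, V=1, W=0, X=0) weight 2/375
  (U=0, Z=0, Y=0, V=1, W=1, X=0) weight 1/375
  (U=0, Z=0, Y=1, V=1, W=0, X=0) weight 2/375
  (U=0, Z=0, Y=1, V=1, W=1, X=0) weight 1/375
  (U=1, Z=0, Y=0, V=0, W=0, X=0) weight 1/100
  (U=1, Z=0, Y=0, V=0, W=1, X=0) weight 1/200
  (U=1, Z=0, Y=1, V=0, W=0, X=0) weight 1/100
  (U=1, Z=0, Y=1, V=0, W=1, X=0) weight 1/200
Group by V:
  weight(V=0) = 3/100
  weight(V=1) = 2/125
Total weight = 3/100 + 2/125 = 23/500
P(V=0 | obs) = 3/100 / 23/500 = 15/23
P(V=1 | obs) = 2/125 / 23/500 = 8/23

P(V=0) = 15/23, P(V=1) = 8/23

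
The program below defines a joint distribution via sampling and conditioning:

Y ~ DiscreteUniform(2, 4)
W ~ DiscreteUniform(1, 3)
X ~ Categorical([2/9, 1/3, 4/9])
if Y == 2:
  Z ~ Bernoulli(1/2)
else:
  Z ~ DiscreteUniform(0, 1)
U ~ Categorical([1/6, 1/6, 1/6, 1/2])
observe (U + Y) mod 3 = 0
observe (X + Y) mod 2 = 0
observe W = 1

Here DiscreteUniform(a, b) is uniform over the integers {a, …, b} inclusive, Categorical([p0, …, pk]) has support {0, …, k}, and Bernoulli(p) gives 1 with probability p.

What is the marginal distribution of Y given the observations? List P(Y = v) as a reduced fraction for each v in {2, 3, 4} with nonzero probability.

P(Y=2) = 1/4, P(Y=3) = 1/2, P(Y=4) = 1/4

Enumerate traces; 12 have nonzero weight after conditioning:
  (Y=2, W=1, X=0, Z=0, U=1) weight 1/486
  (Y=2, W=1, X=0, Z=1, U=1) weight 1/486
  (Y=2, W=1, X=2, Z=0, U=1) weight 1/243
  (Y=2, W=1, X=2, Z=1, U=1) weight 1/243
  (Y=3, W=1, X=1, Z=0, U=0) weight 1/324
  (Y=3, W=1, X=1, Z=0, U=3) weight 1/108
  (Y=3, W=1, X=1, Z=1, U=0) weight 1/324
  (Y=3, W=1, X=1, Z=1, U=3) weight 1/108
  (Y=4, W=1, X=0, Z=0, U=2) weight 1/486
  … 3 more
Group by Y:
  weight(Y=2) = 1/81
  weight(Y=3) = 2/81
  weight(Y=4) = 1/81
Total weight = 1/81 + 2/81 + 1/81 = 4/81
P(Y=2 | obs) = 1/81 / 4/81 = 1/4
P(Y=3 | obs) = 2/81 / 4/81 = 1/2
P(Y=4 | obs) = 1/81 / 4/81 = 1/4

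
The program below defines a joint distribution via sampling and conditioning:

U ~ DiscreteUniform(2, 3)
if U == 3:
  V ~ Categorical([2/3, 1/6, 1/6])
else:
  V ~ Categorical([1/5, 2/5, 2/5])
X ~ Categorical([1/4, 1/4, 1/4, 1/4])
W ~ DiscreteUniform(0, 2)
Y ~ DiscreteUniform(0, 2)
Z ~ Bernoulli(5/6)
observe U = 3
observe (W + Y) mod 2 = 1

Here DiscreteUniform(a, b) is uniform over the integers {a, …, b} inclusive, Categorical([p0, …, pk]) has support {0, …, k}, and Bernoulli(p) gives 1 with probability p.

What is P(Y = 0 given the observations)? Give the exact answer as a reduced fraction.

P(Y = 0 | obs) = 1/4

Enumerate traces; 96 have nonzero weight after conditioning:
  (U=3, V=0, X=0, W=0, Y=1, Z=0) weight 1/648
  (U=3, V=0, X=0, W=0, Y=1, Z=1) weight 5/648
  (U=3, V=0, X=0, W=1, Y=0, Z=0) weight 1/648
  (U=3, V=0, X=0, W=1, Y=0, Z=1) weight 5/648
  (U=3, V=0, X=0, W=1, Y=2, Z=0) weight 1/648
  (U=3, V=0, X=0, W=1, Y=2, Z=1) weight 5/648
  (U=3, V=0, X=0, W=2, Y=1, Z=0) weight 1/648
  (U=3, V=0, X=0, W=2, Y=1, Z=1) weight 5/648
  … 88 more
Group by Y:
  weight(Y=0) = 1/18
  weight(Y=1) = 1/9
  weight(Y=2) = 1/18
Total weight = 1/18 + 1/9 + 1/18 = 2/9
P(Y=0 | obs) = 1/18 / 2/9 = 1/4
P(Y=1 | obs) = 1/9 / 2/9 = 1/2
P(Y=2 | obs) = 1/18 / 2/9 = 1/4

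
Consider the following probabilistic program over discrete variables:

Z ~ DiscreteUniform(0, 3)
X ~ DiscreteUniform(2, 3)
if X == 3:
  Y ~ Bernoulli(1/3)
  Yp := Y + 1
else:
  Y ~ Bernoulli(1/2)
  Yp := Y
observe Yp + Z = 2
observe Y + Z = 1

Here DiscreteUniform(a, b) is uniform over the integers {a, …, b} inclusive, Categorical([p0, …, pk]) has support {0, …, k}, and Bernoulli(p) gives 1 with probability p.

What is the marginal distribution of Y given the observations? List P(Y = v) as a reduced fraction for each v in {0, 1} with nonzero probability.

Enumerate traces; 2 have nonzero weight after conditioning:
  (Z=0, X=3, Y=1) weight 1/24
  (Z=1, X=3, Y=0) weight 1/12
Group by Y:
  weight(Y=0) = 1/12
  weight(Y=1) = 1/24
Total weight = 1/12 + 1/24 = 1/8
P(Y=0 | obs) = 1/12 / 1/8 = 2/3
P(Y=1 | obs) = 1/24 / 1/8 = 1/3

P(Y=0) = 2/3, P(Y=1) = 1/3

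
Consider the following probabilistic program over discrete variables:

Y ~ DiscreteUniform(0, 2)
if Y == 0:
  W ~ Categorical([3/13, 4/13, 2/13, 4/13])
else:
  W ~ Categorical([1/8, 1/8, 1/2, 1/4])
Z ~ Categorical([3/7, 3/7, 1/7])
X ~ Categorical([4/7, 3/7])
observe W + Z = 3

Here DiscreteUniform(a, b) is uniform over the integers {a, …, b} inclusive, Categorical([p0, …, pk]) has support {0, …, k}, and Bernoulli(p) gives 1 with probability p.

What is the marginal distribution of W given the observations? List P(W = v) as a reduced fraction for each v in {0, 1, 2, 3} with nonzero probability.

Enumerate traces; 18 have nonzero weight after conditioning:
  (Y=0, W=1, Z=2, X=0) weight 16/1911
  (Y=0, W=1, Z=2, X=1) weight 4/637
  (Y=0, W=2, Z=1, X=0) weight 8/637
  (Y=0, W=2, Z=1, X=1) weight 6/637
  (Y=0, W=3, Z=0, X=0) weight 16/637
  (Y=0, W=3, Z=0, X=1) weight 12/637
  (Y=1, W=1, Z=2, X=0) weight 1/294
  (Y=1, W=1, Z=2, X=1) weight 1/392
  … 10 more
Group by W:
  weight(W=1) = 29/1092
  weight(W=2) = 15/91
  weight(W=3) = 3/26
Total weight = 29/1092 + 15/91 + 3/26 = 335/1092
P(W=1 | obs) = 29/1092 / 335/1092 = 29/335
P(W=2 | obs) = 15/91 / 335/1092 = 36/67
P(W=3 | obs) = 3/26 / 335/1092 = 126/335

P(W=1) = 29/335, P(W=2) = 36/67, P(W=3) = 126/335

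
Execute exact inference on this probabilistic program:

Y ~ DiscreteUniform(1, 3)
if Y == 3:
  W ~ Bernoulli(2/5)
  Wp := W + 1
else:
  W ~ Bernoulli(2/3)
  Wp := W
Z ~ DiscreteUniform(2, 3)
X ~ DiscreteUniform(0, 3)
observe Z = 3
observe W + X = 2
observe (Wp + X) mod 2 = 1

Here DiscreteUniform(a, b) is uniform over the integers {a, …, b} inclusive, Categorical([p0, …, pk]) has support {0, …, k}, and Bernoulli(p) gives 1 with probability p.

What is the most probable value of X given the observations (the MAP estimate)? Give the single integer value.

argmax_v P(X = v | obs) = 2

Enumerate traces; 2 have nonzero weight after conditioning:
  (Y=3, W=0, Z=3, X=2) weight 1/40
  (Y=3, W=1, Z=3, X=1) weight 1/60
Group by X:
  weight(X=1) = 1/60
  weight(X=2) = 1/40
Total weight = 1/60 + 1/40 = 1/24
P(X=1 | obs) = 1/60 / 1/24 = 2/5
P(X=2 | obs) = 1/40 / 1/24 = 3/5
argmax = 2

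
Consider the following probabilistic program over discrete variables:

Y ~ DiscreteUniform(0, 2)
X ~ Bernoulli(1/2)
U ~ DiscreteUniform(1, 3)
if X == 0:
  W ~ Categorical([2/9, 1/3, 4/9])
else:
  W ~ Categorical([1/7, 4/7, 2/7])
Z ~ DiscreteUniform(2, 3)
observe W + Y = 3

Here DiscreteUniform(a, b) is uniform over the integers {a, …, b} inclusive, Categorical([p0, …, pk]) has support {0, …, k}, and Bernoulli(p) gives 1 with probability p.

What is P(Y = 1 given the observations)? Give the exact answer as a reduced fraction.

P(Y = 1 | obs) = 46/103

Enumerate traces; 24 have nonzero weight after conditioning:
  (Y=1, X=0, U=1, W=2, Z=2) weight 1/81
  (Y=1, X=0, U=1, W=2, Z=3) weight 1/81
  (Y=1, X=0, U=2, W=2, Z=2) weight 1/81
  (Y=1, X=0, U=2, W=2, Z=3) weight 1/81
  (Y=1, X=0, U=3, W=2, Z=2) weight 1/81
  (Y=1, X=0, U=3, W=2, Z=3) weight 1/81
  (Y=1, X=1, U=1, W=2, Z=2) weight 1/126
  (Y=1, X=1, U=1, W=2, Z=3) weight 1/126
  (Y=2, X=0, U=1, W=1, Z=2) weight 1/108
  … 15 more
Group by Y:
  weight(Y=1) = 23/189
  weight(Y=2) = 19/126
Total weight = 23/189 + 19/126 = 103/378
P(Y=1 | obs) = 23/189 / 103/378 = 46/103
P(Y=2 | obs) = 19/126 / 103/378 = 57/103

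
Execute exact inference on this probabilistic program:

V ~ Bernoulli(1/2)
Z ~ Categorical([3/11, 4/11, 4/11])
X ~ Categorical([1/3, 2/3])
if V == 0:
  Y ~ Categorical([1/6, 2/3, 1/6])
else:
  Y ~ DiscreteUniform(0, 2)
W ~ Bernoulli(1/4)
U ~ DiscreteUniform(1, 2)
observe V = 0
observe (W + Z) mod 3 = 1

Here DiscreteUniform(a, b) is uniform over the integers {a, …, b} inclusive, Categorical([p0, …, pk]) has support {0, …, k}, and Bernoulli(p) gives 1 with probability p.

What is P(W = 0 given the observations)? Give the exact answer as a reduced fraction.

Enumerate traces; 24 have nonzero weight after conditioning:
  (V=0, Z=0, X=0, Y=0, W=1, U=1) weight 1/1056
  (V=0, Z=0, X=0, Y=0, W=1, U=2) weight 1/1056
  (V=0, Z=0, X=0, Y=1, W=1, U=1) weight 1/264
  (V=0, Z=0, X=0, Y=1, W=1, U=2) weight 1/264
  (V=0, Z=0, X=0, Y=2, W=1, U=1) weight 1/1056
  (V=0, Z=0, X=0, Y=2, W=1, U=2) weight 1/1056
  (V=0, Z=0, X=1, Y=0, W=1, U=1) weight 1/528
  (V=0, Z=0, X=1, Y=0, W=1, U=2) weight 1/528
  (V=0, Z=1, X=0, Y=0, W=0, U=1) weight 1/264
  … 15 more
Group by W:
  weight(W=0) = 3/22
  weight(W=1) = 3/88
Total weight = 3/22 + 3/88 = 15/88
P(W=0 | obs) = 3/22 / 15/88 = 4/5
P(W=1 | obs) = 3/88 / 15/88 = 1/5

P(W = 0 | obs) = 4/5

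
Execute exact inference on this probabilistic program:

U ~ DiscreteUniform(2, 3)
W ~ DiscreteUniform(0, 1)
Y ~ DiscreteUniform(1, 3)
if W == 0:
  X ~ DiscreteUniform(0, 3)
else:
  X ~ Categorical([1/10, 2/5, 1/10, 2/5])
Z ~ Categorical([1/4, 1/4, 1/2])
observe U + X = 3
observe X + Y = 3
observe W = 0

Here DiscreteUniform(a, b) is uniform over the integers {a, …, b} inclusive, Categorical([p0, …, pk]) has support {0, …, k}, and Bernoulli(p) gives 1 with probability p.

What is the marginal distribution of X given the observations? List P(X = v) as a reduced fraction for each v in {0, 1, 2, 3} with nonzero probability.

Enumerate traces; 6 have nonzero weight after conditioning:
  (U=2, W=0, Y=2, X=1, Z=0) weight 1/192
  (U=2, W=0, Y=2, X=1, Z=1) weight 1/192
  (U=2, W=0, Y=2, X=1, Z=2) weight 1/96
  (U=3, W=0, Y=3, X=0, Z=0) weight 1/192
  (U=3, W=0, Y=3, X=0, Z=1) weight 1/192
  (U=3, W=0, Y=3, X=0, Z=2) weight 1/96
Group by X:
  weight(X=0) = 1/48
  weight(X=1) = 1/48
Total weight = 1/48 + 1/48 = 1/24
P(X=0 | obs) = 1/48 / 1/24 = 1/2
P(X=1 | obs) = 1/48 / 1/24 = 1/2

P(X=0) = 1/2, P(X=1) = 1/2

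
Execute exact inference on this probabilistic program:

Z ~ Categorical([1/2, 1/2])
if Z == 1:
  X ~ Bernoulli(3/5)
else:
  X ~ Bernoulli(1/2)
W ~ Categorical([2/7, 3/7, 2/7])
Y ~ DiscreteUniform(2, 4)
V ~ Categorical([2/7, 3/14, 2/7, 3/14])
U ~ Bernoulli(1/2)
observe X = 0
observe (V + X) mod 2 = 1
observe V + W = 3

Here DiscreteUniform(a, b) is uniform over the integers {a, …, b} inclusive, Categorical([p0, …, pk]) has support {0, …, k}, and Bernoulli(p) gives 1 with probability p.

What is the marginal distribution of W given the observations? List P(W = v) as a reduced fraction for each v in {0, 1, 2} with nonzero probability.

Enumerate traces; 24 have nonzero weight after conditioning:
  (Z=0, X=0, W=0, Y=2, V=3, U=0) weight 1/392
  (Z=0, X=0, W=0, Y=2, V=3, U=1) weight 1/392
  (Z=0, X=0, W=0, Y=3, V=3, U=0) weight 1/392
  (Z=0, X=0, W=0, Y=3, V=3, U=1) weight 1/392
  (Z=0, X=0, W=0, Y=4, V=3, U=0) weight 1/392
  (Z=0, X=0, W=0, Y=4, V=3, U=1) weight 1/392
  (Z=0, X=0, W=2, Y=2, V=1, U=0) weight 1/392
  (Z=0, X=0, W=2, Y=2, V=1, U=1) weight 1/392
  … 16 more
Group by W:
  weight(W=0) = 27/980
  weight(W=2) = 27/980
Total weight = 27/980 + 27/980 = 27/490
P(W=0 | obs) = 27/980 / 27/490 = 1/2
P(W=2 | obs) = 27/980 / 27/490 = 1/2

P(W=0) = 1/2, P(W=2) = 1/2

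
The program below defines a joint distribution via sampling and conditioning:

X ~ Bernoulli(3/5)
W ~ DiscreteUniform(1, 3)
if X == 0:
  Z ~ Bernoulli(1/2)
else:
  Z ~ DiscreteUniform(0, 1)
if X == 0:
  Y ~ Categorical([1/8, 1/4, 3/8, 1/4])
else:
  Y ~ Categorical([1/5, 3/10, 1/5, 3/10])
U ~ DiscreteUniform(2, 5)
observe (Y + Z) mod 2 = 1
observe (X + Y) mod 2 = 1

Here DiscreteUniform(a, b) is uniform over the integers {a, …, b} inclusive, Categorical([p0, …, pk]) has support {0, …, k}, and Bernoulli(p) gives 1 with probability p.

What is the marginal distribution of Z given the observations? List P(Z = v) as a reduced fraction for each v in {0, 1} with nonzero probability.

Enumerate traces; 48 have nonzero weight after conditioning:
  (X=0, W=1, Z=0, Y=1, U=2) weight 1/240
  (X=0, W=1, Z=0, Y=1, U=3) weight 1/240
  (X=0, W=1, Z=0, Y=1, U=4) weight 1/240
  (X=0, W=1, Z=0, Y=1, U=5) weight 1/240
  (X=0, W=1, Z=0, Y=3, U=2) weight 1/240
  (X=0, W=1, Z=0, Y=3, U=3) weight 1/240
  (X=0, W=1, Z=0, Y=3, U=4) weight 1/240
  (X=0, W=1, Z=0, Y=3, U=5) weight 1/240
  (X=1, W=1, Z=1, Y=0, U=2) weight 1/200
  … 39 more
Group by Z:
  weight(Z=0) = 1/10
  weight(Z=1) = 3/25
Total weight = 1/10 + 3/25 = 11/50
P(Z=0 | obs) = 1/10 / 11/50 = 5/11
P(Z=1 | obs) = 3/25 / 11/50 = 6/11

P(Z=0) = 5/11, P(Z=1) = 6/11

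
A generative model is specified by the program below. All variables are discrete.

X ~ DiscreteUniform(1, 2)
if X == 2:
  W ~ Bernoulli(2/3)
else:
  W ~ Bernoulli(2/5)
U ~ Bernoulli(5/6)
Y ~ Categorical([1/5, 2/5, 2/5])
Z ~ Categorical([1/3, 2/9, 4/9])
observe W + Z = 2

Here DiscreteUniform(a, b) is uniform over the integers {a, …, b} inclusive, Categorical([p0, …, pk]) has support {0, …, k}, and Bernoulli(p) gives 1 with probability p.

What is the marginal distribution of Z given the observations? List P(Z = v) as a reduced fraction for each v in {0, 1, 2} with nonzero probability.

Enumerate traces; 24 have nonzero weight after conditioning:
  (X=1, W=0, U=0, Y=0, Z=2) weight 1/225
  (X=1, W=0, U=0, Y=1, Z=2) weight 2/225
  (X=1, W=0, U=0, Y=2, Z=2) weight 2/225
  (X=1, W=0, U=1, Y=0, Z=2) weight 1/45
  (X=1, W=0, U=1, Y=1, Z=2) weight 2/45
  (X=1, W=0, U=1, Y=2, Z=2) weight 2/45
  (X=1, W=1, U=0, Y=0, Z=1) weight 1/675
  (X=1, W=1, U=0, Y=1, Z=1) weight 2/675
  … 16 more
Group by Z:
  weight(Z=1) = 16/135
  weight(Z=2) = 28/135
Total weight = 16/135 + 28/135 = 44/135
P(Z=1 | obs) = 16/135 / 44/135 = 4/11
P(Z=2 | obs) = 28/135 / 44/135 = 7/11

P(Z=1) = 4/11, P(Z=2) = 7/11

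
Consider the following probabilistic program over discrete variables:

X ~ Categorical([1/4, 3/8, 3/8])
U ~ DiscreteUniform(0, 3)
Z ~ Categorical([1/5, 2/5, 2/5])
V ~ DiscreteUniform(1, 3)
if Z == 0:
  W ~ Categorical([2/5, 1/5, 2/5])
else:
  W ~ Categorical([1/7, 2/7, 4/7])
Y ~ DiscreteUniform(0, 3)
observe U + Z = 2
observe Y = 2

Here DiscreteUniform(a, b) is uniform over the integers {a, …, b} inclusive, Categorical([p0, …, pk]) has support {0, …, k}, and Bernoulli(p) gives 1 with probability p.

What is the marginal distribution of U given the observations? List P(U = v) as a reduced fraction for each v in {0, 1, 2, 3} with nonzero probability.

Enumerate traces; 81 have nonzero weight after conditioning:
  (X=0, U=0, Z=2, V=1, W=0, Y=2) weight 1/3360
  (X=0, U=0, Z=2, V=1, W=1, Y=2) weight 1/1680
  (X=0, U=0, Z=2, V=1, W=2, Y=2) weight 1/840
  (X=0, U=0, Z=2, V=2, W=0, Y=2) weight 1/3360
  (X=0, U=0, Z=2, V=2, W=1, Y=2) weight 1/1680
  (X=0, U=0, Z=2, V=2, W=2, Y=2) weight 1/840
  (X=0, U=0, Z=2, V=3, W=0, Y=2) weight 1/3360
  (X=0, U=0, Z=2, V=3, W=1, Y=2) weight 1/1680
  (X=0, U=1, Z=1, V=1, W=0, Y=2) weight 1/3360
  (X=0, U=2, Z=0, V=1, W=0, Y=2) weight 1/2400
  … 71 more
Group by U:
  weight(U=0) = 1/40
  weight(U=1) = 1/40
  weight(U=2) = 1/80
Total weight = 1/40 + 1/40 + 1/80 = 1/16
P(U=0 | obs) = 1/40 / 1/16 = 2/5
P(U=1 | obs) = 1/40 / 1/16 = 2/5
P(U=2 | obs) = 1/80 / 1/16 = 1/5

P(U=0) = 2/5, P(U=1) = 2/5, P(U=2) = 1/5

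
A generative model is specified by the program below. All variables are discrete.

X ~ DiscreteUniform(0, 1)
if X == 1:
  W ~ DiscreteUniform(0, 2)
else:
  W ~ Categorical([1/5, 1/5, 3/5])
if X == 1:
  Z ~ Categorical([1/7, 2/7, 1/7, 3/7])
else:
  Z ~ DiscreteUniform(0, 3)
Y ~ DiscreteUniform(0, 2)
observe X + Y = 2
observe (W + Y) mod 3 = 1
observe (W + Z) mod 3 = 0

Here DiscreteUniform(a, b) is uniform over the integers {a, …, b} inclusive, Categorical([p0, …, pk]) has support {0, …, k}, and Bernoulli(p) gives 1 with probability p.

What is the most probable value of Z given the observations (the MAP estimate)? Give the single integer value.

Enumerate traces; 3 have nonzero weight after conditioning:
  (X=0, W=2, Z=1, Y=2) weight 1/40
  (X=1, W=0, Z=0, Y=1) weight 1/126
  (X=1, W=0, Z=3, Y=1) weight 1/42
Group by Z:
  weight(Z=0) = 1/126
  weight(Z=1) = 1/40
  weight(Z=3) = 1/42
Total weight = 1/126 + 1/40 + 1/42 = 143/2520
P(Z=0 | obs) = 1/126 / 143/2520 = 20/143
P(Z=1 | obs) = 1/40 / 143/2520 = 63/143
P(Z=3 | obs) = 1/42 / 143/2520 = 60/143
argmax = 1

argmax_v P(Z = v | obs) = 1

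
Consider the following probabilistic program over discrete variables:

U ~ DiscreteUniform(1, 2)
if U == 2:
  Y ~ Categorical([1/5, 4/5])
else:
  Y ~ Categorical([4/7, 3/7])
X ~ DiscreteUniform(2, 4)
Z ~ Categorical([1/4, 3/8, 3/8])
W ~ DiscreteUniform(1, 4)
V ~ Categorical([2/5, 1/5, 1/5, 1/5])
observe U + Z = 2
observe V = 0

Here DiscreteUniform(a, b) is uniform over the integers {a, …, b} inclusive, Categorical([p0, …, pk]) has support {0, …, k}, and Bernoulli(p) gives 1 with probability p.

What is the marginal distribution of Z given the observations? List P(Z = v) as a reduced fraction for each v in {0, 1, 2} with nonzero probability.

P(Z=0) = 2/5, P(Z=1) = 3/5

Enumerate traces; 48 have nonzero weight after conditioning:
  (U=1, Y=0, X=2, Z=1, W=1, V=0) weight 1/280
  (U=1, Y=0, X=2, Z=1, W=2, V=0) weight 1/280
  (U=1, Y=0, X=2, Z=1, W=3, V=0) weight 1/280
  (U=1, Y=0, X=2, Z=1, W=4, V=0) weight 1/280
  (U=1, Y=0, X=3, Z=1, W=1, V=0) weight 1/280
  (U=1, Y=0, X=3, Z=1, W=2, V=0) weight 1/280
  (U=1, Y=0, X=3, Z=1, W=3, V=0) weight 1/280
  (U=1, Y=0, X=3, Z=1, W=4, V=0) weight 1/280
  (U=2, Y=0, X=2, Z=0, W=1, V=0) weight 1/1200
  … 39 more
Group by Z:
  weight(Z=0) = 1/20
  weight(Z=1) = 3/40
Total weight = 1/20 + 3/40 = 1/8
P(Z=0 | obs) = 1/20 / 1/8 = 2/5
P(Z=1 | obs) = 3/40 / 1/8 = 3/5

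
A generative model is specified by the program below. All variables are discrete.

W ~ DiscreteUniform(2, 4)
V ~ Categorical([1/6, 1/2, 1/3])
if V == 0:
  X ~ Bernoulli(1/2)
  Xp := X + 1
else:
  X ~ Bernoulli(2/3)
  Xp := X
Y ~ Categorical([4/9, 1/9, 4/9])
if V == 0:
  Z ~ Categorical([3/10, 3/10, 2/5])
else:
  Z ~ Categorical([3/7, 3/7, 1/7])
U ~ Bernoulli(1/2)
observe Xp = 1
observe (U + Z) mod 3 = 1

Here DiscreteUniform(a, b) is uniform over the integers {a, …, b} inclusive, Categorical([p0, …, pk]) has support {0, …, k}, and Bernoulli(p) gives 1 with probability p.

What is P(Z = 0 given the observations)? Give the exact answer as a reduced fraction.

P(Z = 0 | obs) = 1/2

Enumerate traces; 54 have nonzero weight after conditioning:
  (W=2, V=0, X=0, Y=0, Z=0, U=1) weight 1/540
  (W=2, V=0, X=0, Y=0, Z=1, U=0) weight 1/540
  (W=2, V=0, X=0, Y=1, Z=0, U=1) weight 1/2160
  (W=2, V=0, X=0, Y=1, Z=1, U=0) weight 1/2160
  (W=2, V=0, X=0, Y=2, Z=0, U=1) weight 1/540
  (W=2, V=0, X=0, Y=2, Z=1, U=0) weight 1/540
  (W=2, V=1, X=1, Y=0, Z=0, U=1) weight 2/189
  (W=2, V=1, X=1, Y=0, Z=1, U=0) weight 2/189
  … 46 more
Group by Z:
  weight(Z=0) = 221/1680
  weight(Z=1) = 221/1680
Total weight = 221/1680 + 221/1680 = 221/840
P(Z=0 | obs) = 221/1680 / 221/840 = 1/2
P(Z=1 | obs) = 221/1680 / 221/840 = 1/2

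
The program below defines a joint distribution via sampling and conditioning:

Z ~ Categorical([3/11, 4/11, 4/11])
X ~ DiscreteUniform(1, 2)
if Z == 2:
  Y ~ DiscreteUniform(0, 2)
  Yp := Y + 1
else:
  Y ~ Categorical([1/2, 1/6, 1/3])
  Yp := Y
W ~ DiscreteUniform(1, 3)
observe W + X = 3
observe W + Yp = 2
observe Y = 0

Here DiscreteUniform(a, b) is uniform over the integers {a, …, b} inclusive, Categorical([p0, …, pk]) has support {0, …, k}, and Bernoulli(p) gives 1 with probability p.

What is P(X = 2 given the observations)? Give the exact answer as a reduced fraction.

Enumerate traces; 3 have nonzero weight after conditioning:
  (Z=0, X=1, Y=0, W=2) weight 1/44
  (Z=1, X=1, Y=0, W=2) weight 1/33
  (Z=2, X=2, Y=0, W=1) weight 2/99
Group by X:
  weight(X=1) = 7/132
  weight(X=2) = 2/99
Total weight = 7/132 + 2/99 = 29/396
P(X=1 | obs) = 7/132 / 29/396 = 21/29
P(X=2 | obs) = 2/99 / 29/396 = 8/29

P(X = 2 | obs) = 8/29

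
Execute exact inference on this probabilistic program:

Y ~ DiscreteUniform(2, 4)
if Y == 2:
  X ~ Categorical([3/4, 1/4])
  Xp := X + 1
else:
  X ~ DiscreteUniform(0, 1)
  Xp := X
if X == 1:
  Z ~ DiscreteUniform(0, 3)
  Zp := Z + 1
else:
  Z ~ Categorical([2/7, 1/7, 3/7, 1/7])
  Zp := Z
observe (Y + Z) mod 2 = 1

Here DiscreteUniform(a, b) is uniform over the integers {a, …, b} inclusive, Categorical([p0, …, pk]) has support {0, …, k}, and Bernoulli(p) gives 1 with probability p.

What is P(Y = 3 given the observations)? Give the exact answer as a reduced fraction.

P(Y = 3 | obs) = 34/75

Enumerate traces; 12 have nonzero weight after conditioning:
  (Y=2, X=0, Z=1) weight 1/28
  (Y=2, X=0, Z=3) weight 1/28
  (Y=2, X=1, Z=1) weight 1/48
  (Y=2, X=1, Z=3) weight 1/48
  (Y=3, X=0, Z=0) weight 1/21
  (Y=3, X=0, Z=2) weight 1/14
  (Y=3, X=1, Z=0) weight 1/24
  (Y=3, X=1, Z=2) weight 1/24
  (Y=4, X=0, Z=1) weight 1/42
  … 3 more
Group by Y:
  weight(Y=2) = 19/168
  weight(Y=3) = 17/84
  weight(Y=4) = 11/84
Total weight = 19/168 + 17/84 + 11/84 = 25/56
P(Y=2 | obs) = 19/168 / 25/56 = 19/75
P(Y=3 | obs) = 17/84 / 25/56 = 34/75
P(Y=4 | obs) = 11/84 / 25/56 = 22/75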